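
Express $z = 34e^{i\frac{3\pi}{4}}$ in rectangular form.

a = r cos θ = 34 * -sqrt(2)/2 = -17*sqrt(2)
b = r sin θ = 34 * sqrt(2)/2 = 17*sqrt(2)
z = -17*sqrt(2) + 17*sqrt(2)i


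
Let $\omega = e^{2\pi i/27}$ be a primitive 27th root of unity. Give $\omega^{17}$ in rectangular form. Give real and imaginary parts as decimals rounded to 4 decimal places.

ω^17 = e^(2πi·17/27) = e^(i·34π/27)
= cos(34π/27) + i sin(34π/27)
= -0.6862 - 0.7274i


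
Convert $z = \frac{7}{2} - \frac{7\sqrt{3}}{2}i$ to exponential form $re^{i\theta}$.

r = |z| = sqrt((7/2)^2 + (-7*sqrt(3)/2)^2) = sqrt(49/4 + 147/4) = sqrt(49) = 7
θ = arctan(b/a) = arctan(-6.0622/3.5) (quadrant-adjusted) = -60° = -π/3
z = 7e^(-i*π/3)


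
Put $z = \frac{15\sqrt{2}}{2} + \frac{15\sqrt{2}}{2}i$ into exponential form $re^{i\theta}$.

r = |z| = sqrt((15*sqrt(2)/2)^2 + (15*sqrt(2)/2)^2) = sqrt(225/2 + 225/2) = sqrt(225) = 15
θ = arctan(b/a) = arctan(10.6066/10.6066) (quadrant-adjusted) = 45° = π/4
z = 15e^(i*π/4)


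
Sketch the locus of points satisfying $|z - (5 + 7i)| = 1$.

|z - z0| = r describes a circle centered at z0 with radius r
Here z0 = 5 + 7i and r = 1
Locus: Circle centered at (5, 7) with radius 1


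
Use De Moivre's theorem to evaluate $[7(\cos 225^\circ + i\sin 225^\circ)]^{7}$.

By De Moivre: z^n = r^n(cos(nθ) + i sin(nθ))
= 7^7(cos(7*225°) + i sin(7*225°))
= 823543(cos 135° + i sin 135°)
= -823543*sqrt(2)/2 + (823543*sqrt(2)/2)i


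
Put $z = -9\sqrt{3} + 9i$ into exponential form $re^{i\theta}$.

r = |z| = sqrt((-9*sqrt(3))^2 + (9)^2) = sqrt(243 + 81) = sqrt(324) = 18
θ = arctan(b/a) = arctan(9/-15.5885) (quadrant-adjusted) = 150° = 5π/6
z = 18e^(i*5π/6)


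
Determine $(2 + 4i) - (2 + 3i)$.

(2 - 2) + (4 - 3)i = i


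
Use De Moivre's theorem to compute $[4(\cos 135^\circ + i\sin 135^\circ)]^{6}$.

By De Moivre: z^n = r^n(cos(nθ) + i sin(nθ))
= 4^6(cos(6*135°) + i sin(6*135°))
= 4096(cos 90° + i sin 90°)
= 4096i


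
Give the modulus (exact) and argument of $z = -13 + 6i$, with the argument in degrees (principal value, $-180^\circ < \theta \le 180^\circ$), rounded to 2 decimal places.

|z| = sqrt((-13)^2 + 6^2) = sqrt(205)
arg(z) = arctan(b/a) = arctan(6/-13) (quadrant-adjusted) = 155.22°


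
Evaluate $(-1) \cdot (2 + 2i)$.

(a1*a2 - b1*b2) + (a1*b2 + b1*a2)i
= (-2 - 0) + (-2 + 0)i
= -2 - 2i


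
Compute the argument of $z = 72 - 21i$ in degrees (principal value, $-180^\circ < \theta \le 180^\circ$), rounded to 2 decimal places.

θ = arctan(b/a) = arctan(-21/72) (quadrant-adjusted) = -16.26°


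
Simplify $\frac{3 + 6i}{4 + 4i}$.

Multiply numerator and denominator by conjugate (4 - 4i):
= (3 + 6i)(4 - 4i) / (4^2 + 4^2)
= (36 + 12i) / 32
Divide through by 4: (9 + 3i) / 8
= 9/8 + (3/8)i


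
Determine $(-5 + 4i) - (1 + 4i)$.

(-5 - 1) + (4 - 4)i = -6


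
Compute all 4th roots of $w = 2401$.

|w| = 2401, arg(w) = 0°
Root modulus = 2401^(1/4) = 7
Root arguments: θ_k = (0° + 360°k)/4 for k = 0, 1, ..., 3
Roots: 7, 7i, -7, -7i


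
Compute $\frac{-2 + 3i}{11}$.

Divisor is real, so divide each part by 11:
= -2/11 + (3/11)i


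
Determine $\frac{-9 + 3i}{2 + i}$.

Multiply numerator and denominator by conjugate (2 - i):
= (-9 + 3i)(2 - i) / (2^2 + 1^2)
= (-15 + 15i) / 5
= -3 + 3i


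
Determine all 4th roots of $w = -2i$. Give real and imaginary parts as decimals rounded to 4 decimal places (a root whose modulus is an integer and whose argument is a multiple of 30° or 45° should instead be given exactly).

|w| = 2, arg(w) = 270°
Root modulus = 2^(1/4) ≈ 1.189207
Root arguments: θ_k = (270° + 360°k)/4 for k = 0, 1, ..., 3
Compute each root as (root modulus)(cos θ_k + i sin θ_k) using full-precision intermediates, then round to 4 decimal places.
Roots: 0.4551 + 1.0987i, -1.0987 + 0.4551i, -0.4551 - 1.0987i, 1.0987 - 0.4551i


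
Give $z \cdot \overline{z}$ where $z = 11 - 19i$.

z * conjugate(z) = |z|^2 = a^2 + b^2
= 11^2 + (-19)^2 = 482


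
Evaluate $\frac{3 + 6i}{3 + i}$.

Multiply numerator and denominator by conjugate (3 - i):
= (3 + 6i)(3 - i) / (3^2 + 1^2)
= (15 + 15i) / 10
Divide through by 5: (3 + 3i) / 2
= 3/2 + (3/2)i


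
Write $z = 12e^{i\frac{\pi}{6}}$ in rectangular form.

a = r cos θ = 12 * sqrt(3)/2 = 6*sqrt(3)
b = r sin θ = 12 * 1/2 = 6
z = 6*sqrt(3) + 6i


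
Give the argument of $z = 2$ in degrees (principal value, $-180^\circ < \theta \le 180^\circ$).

b = 0 and a > 0, so z lies on the positive real axis: θ = 0°


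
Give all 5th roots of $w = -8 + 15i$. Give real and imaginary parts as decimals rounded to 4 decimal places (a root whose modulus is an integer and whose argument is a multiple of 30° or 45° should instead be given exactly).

|w| = 17, arg(w) ≈ 118.072487°
Root modulus = 17^(1/5) ≈ 1.762340
Root arguments: θ_k = (arg(w) + 360°k)/5 for k = 0, 1, ..., 4
Compute each root as (root modulus)(cos θ_k + i sin θ_k) using full-precision intermediates, then round to 4 decimal places.
Roots: 1.6148 + 0.7060i, -0.1724 + 1.7539i, -1.7213 + 0.3780i, -0.8914 - 1.5203i, 1.1704 - 1.3176i


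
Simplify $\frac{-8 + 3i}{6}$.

Divisor is real, so divide each part by 6:
= -4/3 + (1/2)i


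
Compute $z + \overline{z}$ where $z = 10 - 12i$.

z + conjugate(z) = (a + bi) + (a - bi) = 2a
= 2 * 10 = 20


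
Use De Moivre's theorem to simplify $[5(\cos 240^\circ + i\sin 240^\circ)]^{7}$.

By De Moivre: z^n = r^n(cos(nθ) + i sin(nθ))
= 5^7(cos(7*240°) + i sin(7*240°))
= 78125(cos 240° + i sin 240°)
= -78125/2 - (78125*sqrt(3)/2)i


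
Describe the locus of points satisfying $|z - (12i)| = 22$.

|z - z0| = r describes a circle centered at z0 with radius r
Here z0 = 12i and r = 22
Locus: Circle centered at (0, 12) with radius 22


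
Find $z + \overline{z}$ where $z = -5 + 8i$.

z + conjugate(z) = (a + bi) + (a - bi) = 2a
= 2 * (-5) = -10


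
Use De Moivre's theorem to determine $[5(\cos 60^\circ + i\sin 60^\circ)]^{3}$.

By De Moivre: z^n = r^n(cos(nθ) + i sin(nθ))
= 5^3(cos(3*60°) + i sin(3*60°))
= 125(cos 180° + i sin 180°)
= -125


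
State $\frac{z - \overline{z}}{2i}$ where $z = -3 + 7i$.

z - conjugate(z) = 2bi
(z - conjugate(z))/(2i) = 2bi/(2i) = b = 7


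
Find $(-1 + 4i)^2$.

(a + bi)^2 = a^2 - b^2 + 2abi
= (-1)^2 - 4^2 + 2*(-1)*4i
= -15 - 8i


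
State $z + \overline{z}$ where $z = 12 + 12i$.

z + conjugate(z) = (a + bi) + (a - bi) = 2a
= 2 * 12 = 24


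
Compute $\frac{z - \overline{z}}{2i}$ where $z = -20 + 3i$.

z - conjugate(z) = 2bi
(z - conjugate(z))/(2i) = 2bi/(2i) = b = 3


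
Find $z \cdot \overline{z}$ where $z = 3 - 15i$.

z * conjugate(z) = |z|^2 = a^2 + b^2
= 3^2 + (-15)^2 = 234


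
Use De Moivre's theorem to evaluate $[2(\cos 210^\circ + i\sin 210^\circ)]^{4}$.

By De Moivre: z^n = r^n(cos(nθ) + i sin(nθ))
= 2^4(cos(4*210°) + i sin(4*210°))
= 16(cos 120° + i sin 120°)
= -8 + 8*sqrt(3)i


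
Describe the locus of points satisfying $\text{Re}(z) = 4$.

Re(z) = x where z = x + yi; the equation x = 4 is satisfied by all points with that x-coordinate
Locus: Vertical line x = 4


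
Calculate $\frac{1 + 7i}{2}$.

Divisor is real, so divide each part by 2:
= 1/2 + (7/2)i


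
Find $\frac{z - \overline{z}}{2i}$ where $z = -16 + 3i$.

z - conjugate(z) = 2bi
(z - conjugate(z))/(2i) = 2bi/(2i) = b = 3


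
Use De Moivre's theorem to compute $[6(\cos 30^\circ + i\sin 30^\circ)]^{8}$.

By De Moivre: z^n = r^n(cos(nθ) + i sin(nθ))
= 6^8(cos(8*30°) + i sin(8*30°))
= 1679616(cos 240° + i sin 240°)
= -839808 - 839808*sqrt(3)i


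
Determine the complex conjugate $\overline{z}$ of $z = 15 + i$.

If z = a + bi, then conjugate(z) = a - bi
conjugate(15 + i) = 15 - i


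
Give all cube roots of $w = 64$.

|w| = 64, arg(w) = 0°
Root modulus = 64^(1/3) = 4
Root arguments: θ_k = (0° + 360°k)/3 for k = 0, 1, ..., 2
Roots: 4, -2 + 2*sqrt(3)i, -2 - 2*sqrt(3)i


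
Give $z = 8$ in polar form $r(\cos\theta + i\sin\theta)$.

r = |z| = sqrt(a^2 + b^2) = sqrt((8)^2 + (0)^2) = sqrt(64 + 0) = sqrt(64) = 8
b = 0 and a > 0, so z lies on the positive real axis: θ = 0°
z = 8(cos 0° + i sin 0°)


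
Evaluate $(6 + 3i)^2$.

(a + bi)^2 = a^2 - b^2 + 2abi
= 6^2 - 3^2 + 2*6*3i
= 27 + 36i


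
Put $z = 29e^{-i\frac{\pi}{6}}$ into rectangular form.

a = r cos θ = 29 * sqrt(3)/2 = 29*sqrt(3)/2
b = r sin θ = 29 * -1/2 = -29/2
z = 29*sqrt(3)/2 - (29/2)i


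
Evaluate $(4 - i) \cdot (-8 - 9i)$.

(a1*a2 - b1*b2) + (a1*b2 + b1*a2)i
= (-32 - 9) + (-36 + 8)i
= -41 - 28i


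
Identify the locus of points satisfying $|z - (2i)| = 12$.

|z - z0| = r describes a circle centered at z0 with radius r
Here z0 = 2i and r = 12
Locus: Circle centered at (0, 2) with radius 12


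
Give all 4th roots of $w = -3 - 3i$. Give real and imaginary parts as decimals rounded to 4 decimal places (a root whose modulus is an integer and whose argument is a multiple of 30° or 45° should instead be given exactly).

|w| = sqrt(18) ≈ 4.242641, arg(w) = 225°
Root modulus = sqrt(18)^(1/4) ≈ 1.435189
Root arguments: θ_k = (225° + 360°k)/4 for k = 0, 1, ..., 3
Compute each root as (root modulus)(cos θ_k + i sin θ_k) using full-precision intermediates, then round to 4 decimal places.
Roots: 0.7973 + 1.1933i, -1.1933 + 0.7973i, -0.7973 - 1.1933i, 1.1933 - 0.7973i


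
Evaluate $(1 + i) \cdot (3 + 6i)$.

(a1*a2 - b1*b2) + (a1*b2 + b1*a2)i
= (3 - 6) + (6 + 3)i
= -3 + 9i


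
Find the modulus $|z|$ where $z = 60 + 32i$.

|z| = sqrt(a^2 + b^2) = sqrt(60^2 + 32^2) = sqrt(4624) = 68


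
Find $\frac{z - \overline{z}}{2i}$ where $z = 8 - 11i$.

z - conjugate(z) = 2bi
(z - conjugate(z))/(2i) = 2bi/(2i) = b = -11


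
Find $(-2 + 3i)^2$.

(a + bi)^2 = a^2 - b^2 + 2abi
= (-2)^2 - 3^2 + 2*(-2)*3i
= -5 - 12i


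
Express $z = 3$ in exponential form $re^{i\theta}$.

r = |z| = sqrt((3)^2 + (0)^2) = sqrt(9 + 0) = sqrt(9) = 3
b = 0 and a > 0, so z lies on the positive real axis: θ = 0
z = 3e^(i*0) = 3


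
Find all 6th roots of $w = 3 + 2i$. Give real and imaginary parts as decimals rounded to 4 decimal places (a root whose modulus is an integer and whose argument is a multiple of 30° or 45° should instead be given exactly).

|w| = sqrt(13) ≈ 3.605551, arg(w) ≈ 33.690068°
Root modulus = sqrt(13)^(1/6) ≈ 1.238308
Root arguments: θ_k = (arg(w) + 360°k)/6 for k = 0, 1, ..., 5
Compute each root as (root modulus)(cos θ_k + i sin θ_k) using full-precision intermediates, then round to 4 decimal places.
Roots: 1.2324 + 0.1212i, 0.5113 + 1.1278i, -0.7211 + 1.0067i, -1.2324 - 0.1212i, -0.5113 - 1.1278i, 0.7211 - 1.0067i


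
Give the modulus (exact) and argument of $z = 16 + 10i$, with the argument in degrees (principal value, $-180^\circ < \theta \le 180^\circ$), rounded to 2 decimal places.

|z| = sqrt(16^2 + 10^2) = sqrt(356)
arg(z) = arctan(b/a) = arctan(10/16) (quadrant-adjusted) = 32.01°


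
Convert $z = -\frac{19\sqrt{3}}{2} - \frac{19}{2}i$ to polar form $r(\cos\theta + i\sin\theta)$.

r = |z| = sqrt(a^2 + b^2) = sqrt((-19*sqrt(3)/2)^2 + (-19/2)^2) = sqrt(1083/4 + 361/4) = sqrt(361) = 19
θ = arctan(b/a) = arctan(-9.5/-16.4545) (quadrant-adjusted) = 210°
z = 19(cos 210° + i sin 210°)


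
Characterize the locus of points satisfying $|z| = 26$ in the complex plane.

|z| = 26 means sqrt(x^2 + y^2) = 26
This is a circle of radius 26 centered at the origin


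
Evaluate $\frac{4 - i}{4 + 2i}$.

Multiply numerator and denominator by conjugate (4 - 2i):
= (4 - i)(4 - 2i) / (4^2 + 2^2)
= (14 - 12i) / 20
Divide through by 2: (7 - 6i) / 10
= 7/10 - (3/5)i


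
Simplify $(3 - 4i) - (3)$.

(3 - 3) + (-4 - 0)i = -4i


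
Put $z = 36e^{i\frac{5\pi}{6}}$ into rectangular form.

a = r cos θ = 36 * -sqrt(3)/2 = -18*sqrt(3)
b = r sin θ = 36 * 1/2 = 18
z = -18*sqrt(3) + 18i


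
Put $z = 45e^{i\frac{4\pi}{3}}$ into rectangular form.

a = r cos θ = 45 * -1/2 = -45/2
b = r sin θ = 45 * -sqrt(3)/2 = -45*sqrt(3)/2
z = -45/2 - (45*sqrt(3)/2)i


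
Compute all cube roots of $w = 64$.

|w| = 64, arg(w) = 0°
Root modulus = 64^(1/3) = 4
Root arguments: θ_k = (0° + 360°k)/3 for k = 0, 1, ..., 2
Roots: 4, -2 + 2*sqrt(3)i, -2 - 2*sqrt(3)i


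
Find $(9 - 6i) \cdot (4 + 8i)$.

(a1*a2 - b1*b2) + (a1*b2 + b1*a2)i
= (36 - (-48)) + (72 + (-24))i
= 84 + 48i


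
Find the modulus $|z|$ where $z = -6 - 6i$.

|z| = sqrt(a^2 + b^2) = sqrt((-6)^2 + (-6)^2) = sqrt(72) = sqrt(72)


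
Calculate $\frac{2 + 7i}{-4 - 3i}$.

Multiply numerator and denominator by conjugate (-4 + 3i):
= (2 + 7i)(-4 + 3i) / ((-4)^2 + (-3)^2)
= (-29 - 22i) / 25
= -29/25 - (22/25)i


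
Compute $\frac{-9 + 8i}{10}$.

Divisor is real, so divide each part by 10:
= -9/10 + (4/5)i


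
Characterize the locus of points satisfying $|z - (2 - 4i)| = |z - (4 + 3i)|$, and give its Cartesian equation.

|z - z1| = |z - z2| means z is equidistant from z1 and z2,
i.e. the perpendicular bisector of the segment from (2, -4) to (4, 3) (midpoint (3, -1/2)).
With z = x + yi, square both sides:
(x - 2)^2 + (y - (-4))^2 = (x - 4)^2 + (y - 3)^2
The x^2 and y^2 terms cancel: 4x + 14y = 25 - 20 = 5
Simplify: 4x + 14y = 5
Locus: Perpendicular bisector of the segment from (2, -4) to (4, 3): the line 4x + 14y = 5


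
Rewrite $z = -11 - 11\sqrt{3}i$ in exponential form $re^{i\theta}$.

r = |z| = sqrt((-11)^2 + (-11*sqrt(3))^2) = sqrt(121 + 363) = sqrt(484) = 22
θ = arctan(b/a) = arctan(-19.0526/-11) (quadrant-adjusted) = -120° = -2π/3
z = 22e^(-i*2π/3)


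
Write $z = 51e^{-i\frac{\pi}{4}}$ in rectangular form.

a = r cos θ = 51 * sqrt(2)/2 = 51*sqrt(2)/2
b = r sin θ = 51 * -sqrt(2)/2 = -51*sqrt(2)/2
z = 51*sqrt(2)/2 - (51*sqrt(2)/2)i


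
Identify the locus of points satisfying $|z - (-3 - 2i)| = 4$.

|z - z0| = r describes a circle centered at z0 with radius r
Here z0 = -3 - 2i and r = 4
Locus: Circle centered at (-3, -2) with radius 4


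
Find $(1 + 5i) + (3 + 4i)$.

(1 + 3) + (5 + 4)i = 4 + 9i


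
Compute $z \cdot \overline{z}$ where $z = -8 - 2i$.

z * conjugate(z) = |z|^2 = a^2 + b^2
= (-8)^2 + (-2)^2 = 68


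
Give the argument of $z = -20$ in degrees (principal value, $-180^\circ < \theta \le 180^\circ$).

b = 0 and a < 0, so z lies on the negative real axis: θ = 180°


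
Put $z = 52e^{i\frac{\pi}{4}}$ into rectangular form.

a = r cos θ = 52 * sqrt(2)/2 = 26*sqrt(2)
b = r sin θ = 52 * sqrt(2)/2 = 26*sqrt(2)
z = 26*sqrt(2) + 26*sqrt(2)i


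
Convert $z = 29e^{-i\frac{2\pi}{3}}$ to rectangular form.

a = r cos θ = 29 * -1/2 = -29/2
b = r sin θ = 29 * -sqrt(3)/2 = -29*sqrt(3)/2
z = -29/2 - (29*sqrt(3)/2)i


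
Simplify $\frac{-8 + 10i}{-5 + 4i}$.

Multiply numerator and denominator by conjugate (-5 - 4i):
= (-8 + 10i)(-5 - 4i) / ((-5)^2 + 4^2)
= (80 - 18i) / 41
= 80/41 - (18/41)i


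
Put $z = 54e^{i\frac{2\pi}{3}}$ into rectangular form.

a = r cos θ = 54 * -1/2 = -27
b = r sin θ = 54 * sqrt(3)/2 = 27*sqrt(3)
z = -27 + 27*sqrt(3)i


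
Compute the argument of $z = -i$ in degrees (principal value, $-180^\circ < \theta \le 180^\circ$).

a = 0 and b < 0, so z lies on the negative imaginary axis: θ = -90°


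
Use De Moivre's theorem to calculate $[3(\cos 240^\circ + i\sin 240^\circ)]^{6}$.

By De Moivre: z^n = r^n(cos(nθ) + i sin(nθ))
= 3^6(cos(6*240°) + i sin(6*240°))
= 729(cos 0° + i sin 0°)
= 729


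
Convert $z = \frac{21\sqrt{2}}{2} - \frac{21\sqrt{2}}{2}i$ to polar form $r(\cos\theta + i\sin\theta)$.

r = |z| = sqrt(a^2 + b^2) = sqrt((21*sqrt(2)/2)^2 + (-21*sqrt(2)/2)^2) = sqrt(441/2 + 441/2) = sqrt(441) = 21
θ = arctan(b/a) = arctan(-14.8492/14.8492) (quadrant-adjusted) = 315°
z = 21(cos 315° + i sin 315°)


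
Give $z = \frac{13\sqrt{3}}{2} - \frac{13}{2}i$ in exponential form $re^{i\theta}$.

r = |z| = sqrt((13*sqrt(3)/2)^2 + (-13/2)^2) = sqrt(507/4 + 169/4) = sqrt(169) = 13
θ = arctan(b/a) = arctan(-6.5/11.2583) (quadrant-adjusted) = -30° = -π/6
z = 13e^(-i*π/6)


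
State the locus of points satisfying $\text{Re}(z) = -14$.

Re(z) = x where z = x + yi; the equation x = -14 is satisfied by all points with that x-coordinate
Locus: Vertical line x = -14


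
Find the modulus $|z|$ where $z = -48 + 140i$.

|z| = sqrt(a^2 + b^2) = sqrt((-48)^2 + 140^2) = sqrt(21904) = 148


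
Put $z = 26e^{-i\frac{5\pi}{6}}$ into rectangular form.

a = r cos θ = 26 * -sqrt(3)/2 = -13*sqrt(3)
b = r sin θ = 26 * -1/2 = -13
z = -13*sqrt(3) - 13i


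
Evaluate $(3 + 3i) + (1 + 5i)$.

(3 + 1) + (3 + 5)i = 4 + 8i


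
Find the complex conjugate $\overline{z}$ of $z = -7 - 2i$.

If z = a + bi, then conjugate(z) = a - bi
conjugate(-7 - 2i) = -7 + 2i


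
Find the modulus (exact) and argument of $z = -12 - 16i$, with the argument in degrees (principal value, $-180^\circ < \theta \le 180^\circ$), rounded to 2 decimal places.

|z| = sqrt((-12)^2 + (-16)^2) = 20
arg(z) = arctan(b/a) = arctan(-16/-12) (quadrant-adjusted) = -126.87°


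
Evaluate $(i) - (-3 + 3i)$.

(0 - (-3)) + (1 - 3)i = 3 - 2i


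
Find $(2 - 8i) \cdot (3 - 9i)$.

(a1*a2 - b1*b2) + (a1*b2 + b1*a2)i
= (6 - 72) + (-18 + (-24))i
= -66 - 42i


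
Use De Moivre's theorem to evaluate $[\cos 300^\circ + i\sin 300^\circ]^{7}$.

By De Moivre: z^n = r^n(cos(nθ) + i sin(nθ))
= 1^7(cos(7*300°) + i sin(7*300°))
= 1(cos 300° + i sin 300°)
= 1/2 - (sqrt(3)/2)i


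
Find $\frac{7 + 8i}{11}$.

Divisor is real, so divide each part by 11:
= 7/11 + (8/11)i


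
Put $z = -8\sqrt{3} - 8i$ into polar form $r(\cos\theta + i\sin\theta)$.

r = |z| = sqrt(a^2 + b^2) = sqrt((-8*sqrt(3))^2 + (-8)^2) = sqrt(192 + 64) = sqrt(256) = 16
θ = arctan(b/a) = arctan(-8/-13.8564) (quadrant-adjusted) = 210°
z = 16(cos 210° + i sin 210°)


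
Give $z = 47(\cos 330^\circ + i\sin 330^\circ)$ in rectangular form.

a = r cos θ = 47 * sqrt(3)/2 = 47*sqrt(3)/2
b = r sin θ = 47 * -1/2 = -47/2
z = 47*sqrt(3)/2 - (47/2)i


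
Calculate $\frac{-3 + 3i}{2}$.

Divisor is real, so divide each part by 2:
= -3/2 + (3/2)i


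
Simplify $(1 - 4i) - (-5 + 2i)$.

(1 - (-5)) + (-4 - 2)i = 6 - 6i


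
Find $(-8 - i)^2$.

(a + bi)^2 = a^2 - b^2 + 2abi
= (-8)^2 - (-1)^2 + 2*(-8)*(-1)i
= 63 + 16i


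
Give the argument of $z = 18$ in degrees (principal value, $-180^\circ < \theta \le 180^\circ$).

b = 0 and a > 0, so z lies on the positive real axis: θ = 0°


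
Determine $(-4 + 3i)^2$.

(a + bi)^2 = a^2 - b^2 + 2abi
= (-4)^2 - 3^2 + 2*(-4)*3i
= 7 - 24i


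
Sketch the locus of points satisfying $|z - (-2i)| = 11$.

|z - z0| = r describes a circle centered at z0 with radius r
Here z0 = -2i and r = 11
Locus: Circle centered at (0, -2) with radius 11


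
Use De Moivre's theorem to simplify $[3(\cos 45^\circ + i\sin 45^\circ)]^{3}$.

By De Moivre: z^n = r^n(cos(nθ) + i sin(nθ))
= 3^3(cos(3*45°) + i sin(3*45°))
= 27(cos 135° + i sin 135°)
= -27*sqrt(2)/2 + (27*sqrt(2)/2)i


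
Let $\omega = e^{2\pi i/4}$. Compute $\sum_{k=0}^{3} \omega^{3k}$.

Let ζ = ω^3 = e^(2πi·3/4). Since 4 ∤ 3, ζ ≠ 1.
Sum = Σ_{k=0}^{3} ζ^k = (ζ^4 - 1)/(ζ - 1) = (ω^{3·4} - 1)/(ζ - 1) = (1 - 1)/(ζ - 1) = 0


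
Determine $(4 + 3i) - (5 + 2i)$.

(4 - 5) + (3 - 2)i = -1 + i


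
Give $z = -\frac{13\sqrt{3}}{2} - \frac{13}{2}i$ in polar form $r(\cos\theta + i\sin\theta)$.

r = |z| = sqrt(a^2 + b^2) = sqrt((-13*sqrt(3)/2)^2 + (-13/2)^2) = sqrt(507/4 + 169/4) = sqrt(169) = 13
θ = arctan(b/a) = arctan(-6.5/-11.2583) (quadrant-adjusted) = 210°
z = 13(cos 210° + i sin 210°)


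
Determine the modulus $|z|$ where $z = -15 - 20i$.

|z| = sqrt(a^2 + b^2) = sqrt((-15)^2 + (-20)^2) = sqrt(625) = 25


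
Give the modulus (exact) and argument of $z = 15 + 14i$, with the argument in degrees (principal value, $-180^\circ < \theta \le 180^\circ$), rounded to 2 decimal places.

|z| = sqrt(15^2 + 14^2) = sqrt(421)
arg(z) = arctan(b/a) = arctan(14/15) (quadrant-adjusted) = 43.03°


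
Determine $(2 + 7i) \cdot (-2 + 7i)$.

(a1*a2 - b1*b2) + (a1*b2 + b1*a2)i
= (-4 - 49) + (14 + (-14))i
= -53


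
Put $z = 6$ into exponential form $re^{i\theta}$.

r = |z| = sqrt((6)^2 + (0)^2) = sqrt(36 + 0) = sqrt(36) = 6
b = 0 and a > 0, so z lies on the positive real axis: θ = 0
z = 6e^(i*0) = 6


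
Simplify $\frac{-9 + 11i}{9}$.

Divisor is real, so divide each part by 9:
= -1 + (11/9)i


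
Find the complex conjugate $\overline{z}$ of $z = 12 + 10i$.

If z = a + bi, then conjugate(z) = a - bi
conjugate(12 + 10i) = 12 - 10i


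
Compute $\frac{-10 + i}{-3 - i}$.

Multiply numerator and denominator by conjugate (-3 + i):
= (-10 + i)(-3 + i) / ((-3)^2 + (-1)^2)
= (29 - 13i) / 10
= 29/10 - (13/10)i


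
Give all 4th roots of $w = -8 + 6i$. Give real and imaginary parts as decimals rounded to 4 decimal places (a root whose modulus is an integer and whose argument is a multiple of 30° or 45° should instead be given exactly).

|w| = 10, arg(w) ≈ 143.130102°
Root modulus = 10^(1/4) ≈ 1.778279
Root arguments: θ_k = (arg(w) + 360°k)/4 for k = 0, 1, ..., 3
Compute each root as (root modulus)(cos θ_k + i sin θ_k) using full-precision intermediates, then round to 4 decimal places.
Roots: 1.4426 + 1.0398i, -1.0398 + 1.4426i, -1.4426 - 1.0398i, 1.0398 - 1.4426i


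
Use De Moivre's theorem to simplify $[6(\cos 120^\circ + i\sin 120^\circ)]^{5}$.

By De Moivre: z^n = r^n(cos(nθ) + i sin(nθ))
= 6^5(cos(5*120°) + i sin(5*120°))
= 7776(cos 240° + i sin 240°)
= -3888 - 3888*sqrt(3)i


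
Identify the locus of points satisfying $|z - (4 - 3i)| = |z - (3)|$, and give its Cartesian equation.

|z - z1| = |z - z2| means z is equidistant from z1 and z2,
i.e. the perpendicular bisector of the segment from (4, -3) to (3, 0) (midpoint (7/2, -3/2)).
With z = x + yi, square both sides:
(x - 4)^2 + (y - (-3))^2 = (x - 3)^2 + (y - 0)^2
The x^2 and y^2 terms cancel: -2x + 6y = 9 - 25 = -16
Simplify: x - 3y = 8
Locus: Perpendicular bisector of the segment from (4, -3) to (3, 0): the line x - 3y = 8


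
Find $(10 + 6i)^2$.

(a + bi)^2 = a^2 - b^2 + 2abi
= 10^2 - 6^2 + 2*10*6i
= 64 + 120i


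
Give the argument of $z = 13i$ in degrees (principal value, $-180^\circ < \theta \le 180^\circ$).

a = 0 and b > 0, so z lies on the positive imaginary axis: θ = 90°


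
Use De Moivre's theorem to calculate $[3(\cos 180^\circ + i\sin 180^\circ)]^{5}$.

By De Moivre: z^n = r^n(cos(nθ) + i sin(nθ))
= 3^5(cos(5*180°) + i sin(5*180°))
= 243(cos 180° + i sin 180°)
= -243


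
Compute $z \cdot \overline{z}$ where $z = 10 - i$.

z * conjugate(z) = |z|^2 = a^2 + b^2
= 10^2 + (-1)^2 = 101


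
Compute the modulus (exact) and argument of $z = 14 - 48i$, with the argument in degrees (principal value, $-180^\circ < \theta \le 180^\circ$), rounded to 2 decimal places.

|z| = sqrt(14^2 + (-48)^2) = 50
arg(z) = arctan(b/a) = arctan(-48/14) (quadrant-adjusted) = -73.74°


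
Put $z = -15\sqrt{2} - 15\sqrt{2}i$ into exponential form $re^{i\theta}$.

r = |z| = sqrt((-15*sqrt(2))^2 + (-15*sqrt(2))^2) = sqrt(450 + 450) = sqrt(900) = 30
θ = arctan(b/a) = arctan(-21.2132/-21.2132) (quadrant-adjusted) = -135° = -3π/4
z = 30e^(-i*3π/4)


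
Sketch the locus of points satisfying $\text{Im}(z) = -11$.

Im(z) = y where z = x + yi; the equation y = -11 is satisfied by all points with that y-coordinate
Locus: Horizontal line y = -11


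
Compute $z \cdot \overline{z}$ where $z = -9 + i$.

z * conjugate(z) = |z|^2 = a^2 + b^2
= (-9)^2 + 1^2 = 82


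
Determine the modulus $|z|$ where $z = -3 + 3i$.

|z| = sqrt(a^2 + b^2) = sqrt((-3)^2 + 3^2) = sqrt(18) = sqrt(18)


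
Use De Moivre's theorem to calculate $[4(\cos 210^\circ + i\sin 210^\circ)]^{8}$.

By De Moivre: z^n = r^n(cos(nθ) + i sin(nθ))
= 4^8(cos(8*210°) + i sin(8*210°))
= 65536(cos 240° + i sin 240°)
= -32768 - 32768*sqrt(3)i


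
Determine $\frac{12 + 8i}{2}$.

Divisor is real, so divide each part by 2:
= 6 + 4i


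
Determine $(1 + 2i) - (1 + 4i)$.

(1 - 1) + (2 - 4)i = -2i


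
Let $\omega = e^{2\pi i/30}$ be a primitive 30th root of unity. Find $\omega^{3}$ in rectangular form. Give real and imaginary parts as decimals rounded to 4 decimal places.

ω^3 = e^(2πi·3/30) = e^(i·1π/5)
= cos(1π/5) + i sin(1π/5)
= 0.8090 + 0.5878i


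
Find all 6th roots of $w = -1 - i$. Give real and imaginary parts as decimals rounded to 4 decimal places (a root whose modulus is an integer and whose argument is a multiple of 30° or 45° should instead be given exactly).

|w| = sqrt(2) ≈ 1.414214, arg(w) = 225°
Root modulus = sqrt(2)^(1/6) ≈ 1.059463
Root arguments: θ_k = (225° + 360°k)/6 for k = 0, 1, ..., 5
Compute each root as (root modulus)(cos θ_k + i sin θ_k) using full-precision intermediates, then round to 4 decimal places.
Roots: 0.8405 + 0.6450i, -0.1383 + 1.0504i, -0.9788 + 0.4054i, -0.8405 - 0.6450i, 0.1383 - 1.0504i, 0.9788 - 0.4054i


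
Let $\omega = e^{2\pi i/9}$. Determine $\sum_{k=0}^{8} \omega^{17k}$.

Let ζ = ω^17 = e^(2πi·17/9). Since 9 ∤ 17, ζ ≠ 1.
Sum = Σ_{k=0}^{8} ζ^k = (ζ^9 - 1)/(ζ - 1) = (ω^{17·9} - 1)/(ζ - 1) = (1 - 1)/(ζ - 1) = 0


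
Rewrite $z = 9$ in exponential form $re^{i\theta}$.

r = |z| = sqrt((9)^2 + (0)^2) = sqrt(81 + 0) = sqrt(81) = 9
b = 0 and a > 0, so z lies on the positive real axis: θ = 0
z = 9e^(i*0) = 9


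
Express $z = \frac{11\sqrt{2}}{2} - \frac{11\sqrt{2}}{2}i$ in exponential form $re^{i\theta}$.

r = |z| = sqrt((11*sqrt(2)/2)^2 + (-11*sqrt(2)/2)^2) = sqrt(121/2 + 121/2) = sqrt(121) = 11
θ = arctan(b/a) = arctan(-7.7782/7.7782) (quadrant-adjusted) = -45° = -π/4
z = 11e^(-i*π/4)


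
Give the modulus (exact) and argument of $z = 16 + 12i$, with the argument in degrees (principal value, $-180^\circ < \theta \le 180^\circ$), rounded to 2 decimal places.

|z| = sqrt(16^2 + 12^2) = 20
arg(z) = arctan(b/a) = arctan(12/16) (quadrant-adjusted) = 36.87°


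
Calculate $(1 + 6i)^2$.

(a + bi)^2 = a^2 - b^2 + 2abi
= 1^2 - 6^2 + 2*1*6i
= -35 + 12i


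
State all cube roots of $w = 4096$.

|w| = 4096, arg(w) = 0°
Root modulus = 4096^(1/3) = 16
Root arguments: θ_k = (0° + 360°k)/3 for k = 0, 1, ..., 2
Roots: 16, -8 + 8*sqrt(3)i, -8 - 8*sqrt(3)i


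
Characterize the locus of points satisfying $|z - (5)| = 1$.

|z - z0| = r describes a circle centered at z0 with radius r
Here z0 = 5 and r = 1
Locus: Circle centered at (5, 0) with radius 1


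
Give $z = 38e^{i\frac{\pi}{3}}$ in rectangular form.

a = r cos θ = 38 * 1/2 = 19
b = r sin θ = 38 * sqrt(3)/2 = 19*sqrt(3)
z = 19 + 19*sqrt(3)i


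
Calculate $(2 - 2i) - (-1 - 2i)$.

(2 - (-1)) + (-2 - (-2))i = 3


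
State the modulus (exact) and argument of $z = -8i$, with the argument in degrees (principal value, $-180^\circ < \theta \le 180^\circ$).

|z| = sqrt(0^2 + (-8)^2) = 8
a = 0 and b < 0, so z lies on the negative imaginary axis: arg(z) = -90°


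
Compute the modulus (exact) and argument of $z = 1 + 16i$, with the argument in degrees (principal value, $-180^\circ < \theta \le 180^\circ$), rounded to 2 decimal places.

|z| = sqrt(1^2 + 16^2) = sqrt(257)
arg(z) = arctan(b/a) = arctan(16/1) (quadrant-adjusted) = 86.42°


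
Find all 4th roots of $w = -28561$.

|w| = 28561, arg(w) = 180°
Root modulus = 28561^(1/4) = 13
Root arguments: θ_k = (180° + 360°k)/4 for k = 0, 1, ..., 3
Roots: 13*sqrt(2)/2 + (13*sqrt(2)/2)i, -13*sqrt(2)/2 + (13*sqrt(2)/2)i, -13*sqrt(2)/2 - (13*sqrt(2)/2)i, 13*sqrt(2)/2 - (13*sqrt(2)/2)i


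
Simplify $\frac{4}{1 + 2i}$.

Multiply numerator and denominator by conjugate (1 - 2i):
= (4)(1 - 2i) / (1^2 + 2^2)
= (4 - 8i) / 5
= 4/5 - (8/5)i


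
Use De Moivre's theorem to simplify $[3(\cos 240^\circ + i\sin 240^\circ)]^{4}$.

By De Moivre: z^n = r^n(cos(nθ) + i sin(nθ))
= 3^4(cos(4*240°) + i sin(4*240°))
= 81(cos 240° + i sin 240°)
= -81/2 - (81*sqrt(3)/2)i


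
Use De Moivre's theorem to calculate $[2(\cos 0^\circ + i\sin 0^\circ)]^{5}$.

By De Moivre: z^n = r^n(cos(nθ) + i sin(nθ))
= 2^5(cos(5*0°) + i sin(5*0°))
= 32(cos 0° + i sin 0°)
= 32


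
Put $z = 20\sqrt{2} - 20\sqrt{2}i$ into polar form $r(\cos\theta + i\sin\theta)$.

r = |z| = sqrt(a^2 + b^2) = sqrt((20*sqrt(2))^2 + (-20*sqrt(2))^2) = sqrt(800 + 800) = sqrt(1600) = 40
θ = arctan(b/a) = arctan(-28.2843/28.2843) (quadrant-adjusted) = 315°
z = 40(cos 315° + i sin 315°)


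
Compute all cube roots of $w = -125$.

|w| = 125, arg(w) = 180°
Root modulus = 125^(1/3) = 5
Root arguments: θ_k = (180° + 360°k)/3 for k = 0, 1, ..., 2
Roots: 5/2 + (5*sqrt(3)/2)i, -5, 5/2 - (5*sqrt(3)/2)i


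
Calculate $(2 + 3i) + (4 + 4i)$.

(2 + 4) + (3 + 4)i = 6 + 7i


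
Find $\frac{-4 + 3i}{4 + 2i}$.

Multiply numerator and denominator by conjugate (4 - 2i):
= (-4 + 3i)(4 - 2i) / (4^2 + 2^2)
= (-10 + 20i) / 20
Divide through by 10: (-1 + 2i) / 2
= -1/2 + i


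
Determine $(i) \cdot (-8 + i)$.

(a1*a2 - b1*b2) + (a1*b2 + b1*a2)i
= (0 - 1) + (0 + (-8))i
= -1 - 8i


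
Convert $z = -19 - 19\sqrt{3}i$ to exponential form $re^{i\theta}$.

r = |z| = sqrt((-19)^2 + (-19*sqrt(3))^2) = sqrt(361 + 1083) = sqrt(1444) = 38
θ = arctan(b/a) = arctan(-32.909/-19) (quadrant-adjusted) = 240° = 4π/3
z = 38e^(i*4π/3)


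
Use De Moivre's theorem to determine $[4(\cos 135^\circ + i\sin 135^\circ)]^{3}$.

By De Moivre: z^n = r^n(cos(nθ) + i sin(nθ))
= 4^3(cos(3*135°) + i sin(3*135°))
= 64(cos 45° + i sin 45°)
= 32*sqrt(2) + 32*sqrt(2)i


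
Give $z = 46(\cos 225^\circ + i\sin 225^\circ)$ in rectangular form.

a = r cos θ = 46 * -sqrt(2)/2 = -23*sqrt(2)
b = r sin θ = 46 * -sqrt(2)/2 = -23*sqrt(2)
z = -23*sqrt(2) - 23*sqrt(2)i


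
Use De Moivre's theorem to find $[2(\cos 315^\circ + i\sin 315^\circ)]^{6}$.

By De Moivre: z^n = r^n(cos(nθ) + i sin(nθ))
= 2^6(cos(6*315°) + i sin(6*315°))
= 64(cos 90° + i sin 90°)
= 64i


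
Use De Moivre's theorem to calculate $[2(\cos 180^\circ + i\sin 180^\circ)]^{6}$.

By De Moivre: z^n = r^n(cos(nθ) + i sin(nθ))
= 2^6(cos(6*180°) + i sin(6*180°))
= 64(cos 0° + i sin 0°)
= 64


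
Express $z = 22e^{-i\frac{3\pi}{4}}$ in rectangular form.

a = r cos θ = 22 * -sqrt(2)/2 = -11*sqrt(2)
b = r sin θ = 22 * -sqrt(2)/2 = -11*sqrt(2)
z = -11*sqrt(2) - 11*sqrt(2)i


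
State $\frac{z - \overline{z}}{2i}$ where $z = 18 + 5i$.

z - conjugate(z) = 2bi
(z - conjugate(z))/(2i) = 2bi/(2i) = b = 5


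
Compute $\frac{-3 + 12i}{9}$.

Divisor is real, so divide each part by 9:
= -1/3 + (4/3)i


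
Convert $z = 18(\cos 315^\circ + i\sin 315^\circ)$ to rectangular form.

a = r cos θ = 18 * sqrt(2)/2 = 9*sqrt(2)
b = r sin θ = 18 * -sqrt(2)/2 = -9*sqrt(2)
z = 9*sqrt(2) - 9*sqrt(2)i


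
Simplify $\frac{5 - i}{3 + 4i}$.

Multiply numerator and denominator by conjugate (3 - 4i):
= (5 - i)(3 - 4i) / (3^2 + 4^2)
= (11 - 23i) / 25
= 11/25 - (23/25)i


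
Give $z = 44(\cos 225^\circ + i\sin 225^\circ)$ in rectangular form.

a = r cos θ = 44 * -sqrt(2)/2 = -22*sqrt(2)
b = r sin θ = 44 * -sqrt(2)/2 = -22*sqrt(2)
z = -22*sqrt(2) - 22*sqrt(2)i


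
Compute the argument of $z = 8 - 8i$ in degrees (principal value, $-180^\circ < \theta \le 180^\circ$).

θ = arctan(b/a) = arctan(-8/8) (quadrant-adjusted) = -45°


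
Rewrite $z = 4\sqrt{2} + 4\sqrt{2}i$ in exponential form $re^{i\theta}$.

r = |z| = sqrt((4*sqrt(2))^2 + (4*sqrt(2))^2) = sqrt(32 + 32) = sqrt(64) = 8
θ = arctan(b/a) = arctan(5.6569/5.6569) (quadrant-adjusted) = 45° = π/4
z = 8e^(i*π/4)


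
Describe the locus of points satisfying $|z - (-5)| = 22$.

|z - z0| = r describes a circle centered at z0 with radius r
Here z0 = -5 and r = 22
Locus: Circle centered at (-5, 0) with radius 22


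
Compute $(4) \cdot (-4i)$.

(a1*a2 - b1*b2) + (a1*b2 + b1*a2)i
= (0 - 0) + (-16 + 0)i
= -16i


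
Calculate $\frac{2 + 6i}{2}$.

Divisor is real, so divide each part by 2:
= 1 + 3i


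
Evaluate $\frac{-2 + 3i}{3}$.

Divisor is real, so divide each part by 3:
= -2/3 + i


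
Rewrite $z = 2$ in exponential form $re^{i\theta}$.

r = |z| = sqrt((2)^2 + (0)^2) = sqrt(4 + 0) = sqrt(4) = 2
b = 0 and a > 0, so z lies on the positive real axis: θ = 0
z = 2e^(i*0) = 2


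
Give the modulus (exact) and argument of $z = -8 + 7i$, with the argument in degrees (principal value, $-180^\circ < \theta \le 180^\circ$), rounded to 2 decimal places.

|z| = sqrt((-8)^2 + 7^2) = sqrt(113)
arg(z) = arctan(b/a) = arctan(7/-8) (quadrant-adjusted) = 138.81°


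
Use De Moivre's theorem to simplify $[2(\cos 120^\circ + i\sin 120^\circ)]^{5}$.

By De Moivre: z^n = r^n(cos(nθ) + i sin(nθ))
= 2^5(cos(5*120°) + i sin(5*120°))
= 32(cos 240° + i sin 240°)
= -16 - 16*sqrt(3)i


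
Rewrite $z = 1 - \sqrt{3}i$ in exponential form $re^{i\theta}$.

r = |z| = sqrt((1)^2 + (-sqrt(3))^2) = sqrt(1 + 3) = sqrt(4) = 2
θ = arctan(b/a) = arctan(-1.7321/1) (quadrant-adjusted) = -60° = -π/3
z = 2e^(-i*π/3)


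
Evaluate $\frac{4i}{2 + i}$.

Multiply numerator and denominator by conjugate (2 - i):
= (4i)(2 - i) / (2^2 + 1^2)
= (4 + 8i) / 5
= 4/5 + (8/5)i


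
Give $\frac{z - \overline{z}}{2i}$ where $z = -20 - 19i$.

z - conjugate(z) = 2bi
(z - conjugate(z))/(2i) = 2bi/(2i) = b = -19


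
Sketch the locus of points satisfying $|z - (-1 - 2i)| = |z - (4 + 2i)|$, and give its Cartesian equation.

|z - z1| = |z - z2| means z is equidistant from z1 and z2,
i.e. the perpendicular bisector of the segment from (-1, -2) to (4, 2) (midpoint (3/2, 0)).
With z = x + yi, square both sides:
(x - (-1))^2 + (y - (-2))^2 = (x - 4)^2 + (y - 2)^2
The x^2 and y^2 terms cancel: 10x + 8y = 20 - 5 = 15
Simplify: 10x + 8y = 15
Locus: Perpendicular bisector of the segment from (-1, -2) to (4, 2): the line 10x + 8y = 15


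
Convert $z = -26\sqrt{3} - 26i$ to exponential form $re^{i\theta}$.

r = |z| = sqrt((-26*sqrt(3))^2 + (-26)^2) = sqrt(2028 + 676) = sqrt(2704) = 52
θ = arctan(b/a) = arctan(-26/-45.0333) (quadrant-adjusted) = 210° = 7π/6
z = 52e^(i*7π/6)


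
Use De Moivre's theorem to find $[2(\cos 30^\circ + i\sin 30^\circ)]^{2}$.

By De Moivre: z^n = r^n(cos(nθ) + i sin(nθ))
= 2^2(cos(2*30°) + i sin(2*30°))
= 4(cos 60° + i sin 60°)
= 2 + 2*sqrt(3)i


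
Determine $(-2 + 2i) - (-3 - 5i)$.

(-2 - (-3)) + (2 - (-5))i = 1 + 7i


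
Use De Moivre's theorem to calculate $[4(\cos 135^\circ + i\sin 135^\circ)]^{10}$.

By De Moivre: z^n = r^n(cos(nθ) + i sin(nθ))
= 4^10(cos(10*135°) + i sin(10*135°))
= 1048576(cos 270° + i sin 270°)
= -1048576i


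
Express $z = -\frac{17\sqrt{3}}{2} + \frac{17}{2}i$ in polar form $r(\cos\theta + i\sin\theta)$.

r = |z| = sqrt(a^2 + b^2) = sqrt((-17*sqrt(3)/2)^2 + (17/2)^2) = sqrt(867/4 + 289/4) = sqrt(289) = 17
θ = arctan(b/a) = arctan(8.5/-14.7224) (quadrant-adjusted) = 150°
z = 17(cos 150° + i sin 150°)


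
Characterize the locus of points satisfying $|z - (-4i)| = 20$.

|z - z0| = r describes a circle centered at z0 with radius r
Here z0 = -4i and r = 20
Locus: Circle centered at (0, -4) with radius 20


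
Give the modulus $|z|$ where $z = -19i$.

|z| = sqrt(a^2 + b^2) = sqrt(0^2 + (-19)^2) = sqrt(361) = 19


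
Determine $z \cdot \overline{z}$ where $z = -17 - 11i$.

z * conjugate(z) = |z|^2 = a^2 + b^2
= (-17)^2 + (-11)^2 = 410


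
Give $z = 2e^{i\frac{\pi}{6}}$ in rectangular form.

a = r cos θ = 2 * sqrt(3)/2 = sqrt(3)
b = r sin θ = 2 * 1/2 = 1
z = sqrt(3) + i


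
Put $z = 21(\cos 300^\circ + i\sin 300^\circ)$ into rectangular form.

a = r cos θ = 21 * 1/2 = 21/2
b = r sin θ = 21 * -sqrt(3)/2 = -21*sqrt(3)/2
z = 21/2 - (21*sqrt(3)/2)i


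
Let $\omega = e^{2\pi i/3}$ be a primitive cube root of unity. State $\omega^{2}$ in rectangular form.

ω^2 = e^(2πi·2/3) = e^(i·4π/3)
= cos(4π/3) + i sin(4π/3)
= -1/2 - (sqrt(3)/2)i


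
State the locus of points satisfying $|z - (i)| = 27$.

|z - z0| = r describes a circle centered at z0 with radius r
Here z0 = i and r = 27
Locus: Circle centered at (0, 1) with radius 27


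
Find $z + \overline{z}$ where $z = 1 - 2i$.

z + conjugate(z) = (a + bi) + (a - bi) = 2a
= 2 * 1 = 2


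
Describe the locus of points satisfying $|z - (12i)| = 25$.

|z - z0| = r describes a circle centered at z0 with radius r
Here z0 = 12i and r = 25
Locus: Circle centered at (0, 12) with radius 25


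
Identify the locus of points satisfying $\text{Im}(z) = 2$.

Im(z) = y where z = x + yi; the equation y = 2 is satisfied by all points with that y-coordinate
Locus: Horizontal line y = 2


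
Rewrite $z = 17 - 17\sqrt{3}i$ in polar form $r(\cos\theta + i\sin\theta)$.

r = |z| = sqrt(a^2 + b^2) = sqrt((17)^2 + (-17*sqrt(3))^2) = sqrt(289 + 867) = sqrt(1156) = 34
θ = arctan(b/a) = arctan(-29.4449/17) (quadrant-adjusted) = 300°
z = 34(cos 300° + i sin 300°)


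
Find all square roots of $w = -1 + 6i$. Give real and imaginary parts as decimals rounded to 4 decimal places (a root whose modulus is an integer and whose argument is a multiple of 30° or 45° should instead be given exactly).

|w| = sqrt(37) ≈ 6.082763, arg(w) ≈ 99.462322°
Root modulus = sqrt(37)^(1/2) ≈ 2.466326
Root arguments: θ_k = (arg(w) + 360°k)/2 for k = 0, 1, ..., 1
Compute each root as (root modulus)(cos θ_k + i sin θ_k) using full-precision intermediates, then round to 4 decimal places.
Roots: 1.5942 + 1.8819i, -1.5942 - 1.8819i


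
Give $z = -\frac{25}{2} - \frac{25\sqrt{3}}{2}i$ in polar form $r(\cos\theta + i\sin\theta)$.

r = |z| = sqrt(a^2 + b^2) = sqrt((-25/2)^2 + (-25*sqrt(3)/2)^2) = sqrt(625/4 + 1875/4) = sqrt(625) = 25
θ = arctan(b/a) = arctan(-21.6506/-12.5) (quadrant-adjusted) = 240°
z = 25(cos 240° + i sin 240°)


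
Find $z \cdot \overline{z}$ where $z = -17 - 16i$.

z * conjugate(z) = |z|^2 = a^2 + b^2
= (-17)^2 + (-16)^2 = 545


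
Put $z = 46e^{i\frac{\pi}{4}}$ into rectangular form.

a = r cos θ = 46 * sqrt(2)/2 = 23*sqrt(2)
b = r sin θ = 46 * sqrt(2)/2 = 23*sqrt(2)
z = 23*sqrt(2) + 23*sqrt(2)i


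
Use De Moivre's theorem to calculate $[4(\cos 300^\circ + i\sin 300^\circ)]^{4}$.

By De Moivre: z^n = r^n(cos(nθ) + i sin(nθ))
= 4^4(cos(4*300°) + i sin(4*300°))
= 256(cos 120° + i sin 120°)
= -128 + 128*sqrt(3)i


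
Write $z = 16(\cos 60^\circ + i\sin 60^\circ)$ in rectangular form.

a = r cos θ = 16 * 1/2 = 8
b = r sin θ = 16 * sqrt(3)/2 = 8*sqrt(3)
z = 8 + 8*sqrt(3)i


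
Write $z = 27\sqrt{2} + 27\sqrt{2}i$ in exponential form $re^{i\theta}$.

r = |z| = sqrt((27*sqrt(2))^2 + (27*sqrt(2))^2) = sqrt(1458 + 1458) = sqrt(2916) = 54
θ = arctan(b/a) = arctan(38.1838/38.1838) (quadrant-adjusted) = 45° = π/4
z = 54e^(i*π/4)


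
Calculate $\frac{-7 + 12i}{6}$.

Divisor is real, so divide each part by 6:
= -7/6 + 2i


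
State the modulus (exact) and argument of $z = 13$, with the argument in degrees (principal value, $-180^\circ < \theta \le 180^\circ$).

|z| = sqrt(13^2 + 0^2) = 13
b = 0 and a > 0, so z lies on the positive real axis: arg(z) = 0°


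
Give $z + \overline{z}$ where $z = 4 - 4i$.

z + conjugate(z) = (a + bi) + (a - bi) = 2a
= 2 * 4 = 8


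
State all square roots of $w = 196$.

|w| = 196, arg(w) = 0°
Root modulus = 196^(1/2) = 14
Root arguments: θ_k = (0° + 360°k)/2 for k = 0, 1, ..., 1
Roots: 14, -14
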